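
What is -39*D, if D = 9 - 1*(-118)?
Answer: -4953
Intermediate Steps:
D = 127 (D = 9 + 118 = 127)
-39*D = -39*127 = -4953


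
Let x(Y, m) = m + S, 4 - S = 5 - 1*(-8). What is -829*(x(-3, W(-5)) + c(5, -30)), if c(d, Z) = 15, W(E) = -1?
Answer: -4145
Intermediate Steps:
S = -9 (S = 4 - (5 - 1*(-8)) = 4 - (5 + 8) = 4 - 1*13 = 4 - 13 = -9)
x(Y, m) = -9 + m (x(Y, m) = m - 9 = -9 + m)
-829*(x(-3, W(-5)) + c(5, -30)) = -829*((-9 - 1) + 15) = -829*(-10 + 15) = -829*5 = -4145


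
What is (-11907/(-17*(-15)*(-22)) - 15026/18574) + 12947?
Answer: 224869346223/17366690 ≈ 12948.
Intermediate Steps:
(-11907/(-17*(-15)*(-22)) - 15026/18574) + 12947 = (-11907/(255*(-22)) - 15026*1/18574) + 12947 = (-11907/(-5610) - 7513/9287) + 12947 = (-11907*(-1/5610) - 7513/9287) + 12947 = (3969/1870 - 7513/9287) + 12947 = 22810793/17366690 + 12947 = 224869346223/17366690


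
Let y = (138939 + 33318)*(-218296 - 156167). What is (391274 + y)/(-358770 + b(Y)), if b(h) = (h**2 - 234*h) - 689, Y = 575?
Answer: 64503481717/163384 ≈ 3.9480e+5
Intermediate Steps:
b(h) = -689 + h**2 - 234*h
y = -64503872991 (y = 172257*(-374463) = -64503872991)
(391274 + y)/(-358770 + b(Y)) = (391274 - 64503872991)/(-358770 + (-689 + 575**2 - 234*575)) = -64503481717/(-358770 + (-689 + 330625 - 134550)) = -64503481717/(-358770 + 195386) = -64503481717/(-163384) = -64503481717*(-1/163384) = 64503481717/163384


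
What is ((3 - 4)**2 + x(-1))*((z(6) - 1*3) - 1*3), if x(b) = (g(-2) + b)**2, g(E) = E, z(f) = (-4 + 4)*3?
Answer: -60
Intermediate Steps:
z(f) = 0 (z(f) = 0*3 = 0)
x(b) = (-2 + b)**2
((3 - 4)**2 + x(-1))*((z(6) - 1*3) - 1*3) = ((3 - 4)**2 + (-2 - 1)**2)*((0 - 1*3) - 1*3) = ((-1)**2 + (-3)**2)*((0 - 3) - 3) = (1 + 9)*(-3 - 3) = 10*(-6) = -60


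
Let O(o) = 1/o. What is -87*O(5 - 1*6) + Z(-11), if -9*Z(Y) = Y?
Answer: 794/9 ≈ 88.222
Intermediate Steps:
Z(Y) = -Y/9
-87*O(5 - 1*6) + Z(-11) = -87/(5 - 1*6) - ⅑*(-11) = -87/(5 - 6) + 11/9 = -87/(-1) + 11/9 = -87*(-1) + 11/9 = 87 + 11/9 = 794/9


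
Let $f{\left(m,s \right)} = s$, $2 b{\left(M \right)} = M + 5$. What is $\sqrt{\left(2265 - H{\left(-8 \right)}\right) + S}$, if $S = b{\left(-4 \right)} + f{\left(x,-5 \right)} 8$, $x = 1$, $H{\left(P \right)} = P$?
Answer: $\frac{\sqrt{8934}}{2} \approx 47.26$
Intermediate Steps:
$b{\left(M \right)} = \frac{5}{2} + \frac{M}{2}$ ($b{\left(M \right)} = \frac{M + 5}{2} = \frac{5 + M}{2} = \frac{5}{2} + \frac{M}{2}$)
$S = - \frac{79}{2}$ ($S = \left(\frac{5}{2} + \frac{1}{2} \left(-4\right)\right) - 40 = \left(\frac{5}{2} - 2\right) - 40 = \frac{1}{2} - 40 = - \frac{79}{2} \approx -39.5$)
$\sqrt{\left(2265 - H{\left(-8 \right)}\right) + S} = \sqrt{\left(2265 - -8\right) - \frac{79}{2}} = \sqrt{\left(2265 + 8\right) - \frac{79}{2}} = \sqrt{2273 - \frac{79}{2}} = \sqrt{\frac{4467}{2}} = \frac{\sqrt{8934}}{2}$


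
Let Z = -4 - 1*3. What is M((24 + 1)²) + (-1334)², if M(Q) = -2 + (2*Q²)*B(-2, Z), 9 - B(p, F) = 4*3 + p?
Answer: 998304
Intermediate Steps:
Z = -7 (Z = -4 - 3 = -7)
B(p, F) = -3 - p (B(p, F) = 9 - (4*3 + p) = 9 - (12 + p) = 9 + (-12 - p) = -3 - p)
M(Q) = -2 - 2*Q² (M(Q) = -2 + (2*Q²)*(-3 - 1*(-2)) = -2 + (2*Q²)*(-3 + 2) = -2 + (2*Q²)*(-1) = -2 - 2*Q²)
M((24 + 1)²) + (-1334)² = (-2 - 2*(24 + 1)⁴) + (-1334)² = (-2 - 2*(25²)²) + 1779556 = (-2 - 2*625²) + 1779556 = (-2 - 2*390625) + 1779556 = (-2 - 781250) + 1779556 = -781252 + 1779556 = 998304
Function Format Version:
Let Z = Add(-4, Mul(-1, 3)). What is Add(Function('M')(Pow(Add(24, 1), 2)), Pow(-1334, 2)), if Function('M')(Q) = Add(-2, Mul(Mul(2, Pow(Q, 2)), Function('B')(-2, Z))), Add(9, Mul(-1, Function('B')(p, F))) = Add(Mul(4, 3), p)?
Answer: 998304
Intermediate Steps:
Z = -7 (Z = Add(-4, -3) = -7)
Function('B')(p, F) = Add(-3, Mul(-1, p)) (Function('B')(p, F) = Add(9, Mul(-1, Add(Mul(4, 3), p))) = Add(9, Mul(-1, Add(12, p))) = Add(9, Add(-12, Mul(-1, p))) = Add(-3, Mul(-1, p)))
Function('M')(Q) = Add(-2, Mul(-2, Pow(Q, 2))) (Function('M')(Q) = Add(-2, Mul(Mul(2, Pow(Q, 2)), Add(-3, Mul(-1, -2)))) = Add(-2, Mul(Mul(2, Pow(Q, 2)), Add(-3, 2))) = Add(-2, Mul(Mul(2, Pow(Q, 2)), -1)) = Add(-2, Mul(-2, Pow(Q, 2))))
Add(Function('M')(Pow(Add(24, 1), 2)), Pow(-1334, 2)) = Add(Add(-2, Mul(-2, Pow(Pow(Add(24, 1), 2), 2))), Pow(-1334, 2)) = Add(Add(-2, Mul(-2, Pow(Pow(25, 2), 2))), 1779556) = Add(Add(-2, Mul(-2, Pow(625, 2))), 1779556) = Add(Add(-2, Mul(-2, 390625)), 1779556) = Add(Add(-2, -781250), 1779556) = Add(-781252, 1779556) = 998304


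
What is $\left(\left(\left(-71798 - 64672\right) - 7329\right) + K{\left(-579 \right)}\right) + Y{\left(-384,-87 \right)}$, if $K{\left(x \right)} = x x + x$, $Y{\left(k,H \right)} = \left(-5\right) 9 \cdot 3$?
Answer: $190728$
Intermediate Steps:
$Y{\left(k,H \right)} = -135$ ($Y{\left(k,H \right)} = \left(-45\right) 3 = -135$)
$K{\left(x \right)} = x + x^{2}$ ($K{\left(x \right)} = x^{2} + x = x + x^{2}$)
$\left(\left(\left(-71798 - 64672\right) - 7329\right) + K{\left(-579 \right)}\right) + Y{\left(-384,-87 \right)} = \left(\left(\left(-71798 - 64672\right) - 7329\right) - 579 \left(1 - 579\right)\right) - 135 = \left(\left(-136470 - 7329\right) - -334662\right) - 135 = \left(-143799 + 334662\right) - 135 = 190863 - 135 = 190728$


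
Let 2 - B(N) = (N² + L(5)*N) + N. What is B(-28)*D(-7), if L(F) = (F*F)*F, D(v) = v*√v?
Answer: -19222*I*√7 ≈ -50857.0*I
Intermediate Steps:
D(v) = v^(3/2)
L(F) = F³ (L(F) = F²*F = F³)
B(N) = 2 - N² - 126*N (B(N) = 2 - ((N² + 5³*N) + N) = 2 - ((N² + 125*N) + N) = 2 - (N² + 126*N) = 2 + (-N² - 126*N) = 2 - N² - 126*N)
B(-28)*D(-7) = (2 - 1*(-28)² - 126*(-28))*(-7)^(3/2) = (2 - 1*784 + 3528)*(-7*I*√7) = (2 - 784 + 3528)*(-7*I*√7) = 2746*(-7*I*√7) = -19222*I*√7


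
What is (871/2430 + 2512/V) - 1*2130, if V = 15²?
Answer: -25739497/12150 ≈ -2118.5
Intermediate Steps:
V = 225
(871/2430 + 2512/V) - 1*2130 = (871/2430 + 2512/225) - 1*2130 = (871*(1/2430) + 2512*(1/225)) - 2130 = (871/2430 + 2512/225) - 2130 = 140003/12150 - 2130 = -25739497/12150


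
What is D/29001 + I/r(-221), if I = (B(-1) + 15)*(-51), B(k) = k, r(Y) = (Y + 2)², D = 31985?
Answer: 168147319/154546329 ≈ 1.0880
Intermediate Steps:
r(Y) = (2 + Y)²
I = -714 (I = (-1 + 15)*(-51) = 14*(-51) = -714)
D/29001 + I/r(-221) = 31985/29001 - 714/(2 - 221)² = 31985*(1/29001) - 714/((-219)²) = 31985/29001 - 714/47961 = 31985/29001 - 714*1/47961 = 31985/29001 - 238/15987 = 168147319/154546329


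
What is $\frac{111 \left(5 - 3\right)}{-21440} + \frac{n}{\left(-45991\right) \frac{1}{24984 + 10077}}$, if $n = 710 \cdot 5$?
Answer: $- \frac{1334286521001}{493023520} \approx -2706.3$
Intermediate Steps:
$n = 3550$
$\frac{111 \left(5 - 3\right)}{-21440} + \frac{n}{\left(-45991\right) \frac{1}{24984 + 10077}} = \frac{111 \left(5 - 3\right)}{-21440} + \frac{3550}{\left(-45991\right) \frac{1}{24984 + 10077}} = 111 \cdot 2 \left(- \frac{1}{21440}\right) + \frac{3550}{\left(-45991\right) \frac{1}{35061}} = 222 \left(- \frac{1}{21440}\right) + \frac{3550}{\left(-45991\right) \frac{1}{35061}} = - \frac{111}{10720} + \frac{3550}{- \frac{45991}{35061}} = - \frac{111}{10720} + 3550 \left(- \frac{35061}{45991}\right) = - \frac{111}{10720} - \frac{124466550}{45991} = - \frac{1334286521001}{493023520}$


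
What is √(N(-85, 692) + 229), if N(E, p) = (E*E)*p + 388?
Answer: √5000317 ≈ 2236.1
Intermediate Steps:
N(E, p) = 388 + p*E² (N(E, p) = E²*p + 388 = p*E² + 388 = 388 + p*E²)
√(N(-85, 692) + 229) = √((388 + 692*(-85)²) + 229) = √((388 + 692*7225) + 229) = √((388 + 4999700) + 229) = √(5000088 + 229) = √5000317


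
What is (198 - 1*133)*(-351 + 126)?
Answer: -14625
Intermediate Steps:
(198 - 1*133)*(-351 + 126) = (198 - 133)*(-225) = 65*(-225) = -14625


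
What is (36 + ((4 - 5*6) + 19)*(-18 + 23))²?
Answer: 1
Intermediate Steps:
(36 + ((4 - 5*6) + 19)*(-18 + 23))² = (36 + ((4 - 30) + 19)*5)² = (36 + (-26 + 19)*5)² = (36 - 7*5)² = (36 - 35)² = 1² = 1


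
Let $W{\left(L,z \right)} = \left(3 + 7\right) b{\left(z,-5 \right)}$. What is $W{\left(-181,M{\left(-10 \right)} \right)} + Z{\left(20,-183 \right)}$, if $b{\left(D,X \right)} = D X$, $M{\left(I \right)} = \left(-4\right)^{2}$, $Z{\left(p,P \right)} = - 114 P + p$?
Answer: $20082$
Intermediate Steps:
$Z{\left(p,P \right)} = p - 114 P$
$M{\left(I \right)} = 16$
$W{\left(L,z \right)} = - 50 z$ ($W{\left(L,z \right)} = \left(3 + 7\right) z \left(-5\right) = 10 \left(- 5 z\right) = - 50 z$)
$W{\left(-181,M{\left(-10 \right)} \right)} + Z{\left(20,-183 \right)} = \left(-50\right) 16 + \left(20 - -20862\right) = -800 + \left(20 + 20862\right) = -800 + 20882 = 20082$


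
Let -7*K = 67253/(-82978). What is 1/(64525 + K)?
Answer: 580846/37479155403 ≈ 1.5498e-5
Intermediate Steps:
K = 67253/580846 (K = -67253/(7*(-82978)) = -67253*(-1)/(7*82978) = -1/7*(-67253/82978) = 67253/580846 ≈ 0.11578)
1/(64525 + K) = 1/(64525 + 67253/580846) = 1/(37479155403/580846) = 580846/37479155403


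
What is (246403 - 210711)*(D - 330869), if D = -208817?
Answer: -19262472712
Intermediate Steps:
(246403 - 210711)*(D - 330869) = (246403 - 210711)*(-208817 - 330869) = 35692*(-539686) = -19262472712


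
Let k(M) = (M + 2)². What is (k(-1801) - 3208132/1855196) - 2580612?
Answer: 304153480378/463799 ≈ 6.5579e+5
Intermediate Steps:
k(M) = (2 + M)²
(k(-1801) - 3208132/1855196) - 2580612 = ((2 - 1801)² - 3208132/1855196) - 2580612 = ((-1799)² - 3208132*1/1855196) - 2580612 = (3236401 - 802033/463799) - 2580612 = 1501038745366/463799 - 2580612 = 304153480378/463799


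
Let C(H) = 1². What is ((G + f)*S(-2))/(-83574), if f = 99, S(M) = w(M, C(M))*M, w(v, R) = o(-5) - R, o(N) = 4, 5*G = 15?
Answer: 34/4643 ≈ 0.0073228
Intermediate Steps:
G = 3 (G = (⅕)*15 = 3)
C(H) = 1
w(v, R) = 4 - R
S(M) = 3*M (S(M) = (4 - 1*1)*M = (4 - 1)*M = 3*M)
((G + f)*S(-2))/(-83574) = ((3 + 99)*(3*(-2)))/(-83574) = (102*(-6))*(-1/83574) = -612*(-1/83574) = 34/4643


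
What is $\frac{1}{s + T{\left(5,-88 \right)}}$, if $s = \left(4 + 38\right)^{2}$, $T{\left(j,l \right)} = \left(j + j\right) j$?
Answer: $\frac{1}{1814} \approx 0.00055127$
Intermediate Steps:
$T{\left(j,l \right)} = 2 j^{2}$ ($T{\left(j,l \right)} = 2 j j = 2 j^{2}$)
$s = 1764$ ($s = 42^{2} = 1764$)
$\frac{1}{s + T{\left(5,-88 \right)}} = \frac{1}{1764 + 2 \cdot 5^{2}} = \frac{1}{1764 + 2 \cdot 25} = \frac{1}{1764 + 50} = \frac{1}{1814}$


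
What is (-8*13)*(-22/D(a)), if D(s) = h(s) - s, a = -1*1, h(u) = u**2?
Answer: 1144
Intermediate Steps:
a = -1
D(s) = s**2 - s
(-8*13)*(-22/D(a)) = (-8*13)*(-22*(-1/(-1 - 1))) = -(-2288)/((-1*(-2))) = -(-2288)/2 = -104*(-11) = 1144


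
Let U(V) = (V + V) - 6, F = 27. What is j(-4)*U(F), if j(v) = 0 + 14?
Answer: 672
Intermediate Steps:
j(v) = 14
U(V) = -6 + 2*V (U(V) = 2*V - 6 = -6 + 2*V)
j(-4)*U(F) = 14*(-6 + 2*27) = 14*(-6 + 54) = 14*48 = 672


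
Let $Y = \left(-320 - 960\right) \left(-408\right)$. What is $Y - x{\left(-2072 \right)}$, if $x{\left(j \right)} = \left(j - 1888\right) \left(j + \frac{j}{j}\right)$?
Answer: $-7678920$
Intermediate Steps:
$Y = 522240$ ($Y = \left(-1280\right) \left(-408\right) = 522240$)
$x{\left(j \right)} = \left(1 + j\right) \left(-1888 + j\right)$ ($x{\left(j \right)} = \left(-1888 + j\right) \left(j + 1\right) = \left(-1888 + j\right) \left(1 + j\right) = \left(1 + j\right) \left(-1888 + j\right)$)
$Y - x{\left(-2072 \right)} = 522240 - \left(-1888 + \left(-2072\right)^{2} - -3909864\right) = 522240 - \left(-1888 + 4293184 + 3909864\right) = 522240 - 8201160 = -7678920$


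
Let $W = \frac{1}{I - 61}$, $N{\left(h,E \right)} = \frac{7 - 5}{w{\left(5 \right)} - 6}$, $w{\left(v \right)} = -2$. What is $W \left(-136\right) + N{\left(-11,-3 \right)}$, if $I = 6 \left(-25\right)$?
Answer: $\frac{333}{844} \approx 0.39455$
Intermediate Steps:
$I = -150$
$N{\left(h,E \right)} = - \frac{1}{4}$ ($N{\left(h,E \right)} = \frac{7 - 5}{-2 - 6} = \frac{2}{-8} = 2 \left(- \frac{1}{8}\right) = - \frac{1}{4}$)
$W = - \frac{1}{211}$ ($W = \frac{1}{-150 - 61} = \frac{1}{-211} = - \frac{1}{211} \approx -0.0047393$)
$W \left(-136\right) + N{\left(-11,-3 \right)} = \left(- \frac{1}{211}\right) \left(-136\right) - \frac{1}{4} = \frac{136}{211} - \frac{1}{4} = \frac{333}{844}$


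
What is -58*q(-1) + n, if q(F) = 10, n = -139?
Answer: -719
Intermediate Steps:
-58*q(-1) + n = -58*10 - 139 = -580 - 139 = -719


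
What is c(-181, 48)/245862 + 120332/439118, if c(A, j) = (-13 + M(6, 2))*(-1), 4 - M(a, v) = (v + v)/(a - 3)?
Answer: 22843235/83347218 ≈ 0.27407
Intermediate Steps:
M(a, v) = 4 - 2*v/(-3 + a) (M(a, v) = 4 - (v + v)/(a - 3) = 4 - 2*v/(-3 + a))
c(A, j) = 31/3 (c(A, j) = (-13 + 2*(-6 - 1*2 + 2*6)/(-3 + 6))*(-1) = (-13 + 2*(-6 - 2 + 12)/3)*(-1) = (-13 + 2*(⅓)*4)*(-1) = (-13 + 8/3)*(-1) = -31/3*(-1) = 31/3)
c(-181, 48)/245862 + 120332/439118 = (31/3)/245862 + 120332/439118 = (31/3)*(1/245862) + 120332*(1/439118) = 31/737586 + 898/3277 = 22843235/83347218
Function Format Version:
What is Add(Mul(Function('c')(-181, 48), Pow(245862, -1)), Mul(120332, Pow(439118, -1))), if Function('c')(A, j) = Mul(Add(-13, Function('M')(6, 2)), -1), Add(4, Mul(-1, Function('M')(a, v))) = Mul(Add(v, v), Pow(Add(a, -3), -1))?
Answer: Rational(22843235, 83347218) ≈ 0.27407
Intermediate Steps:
Function('M')(a, v) = Add(4, Mul(-2, v, Pow(Add(-3, a), -1))) (Function('M')(a, v) = Add(4, Mul(-1, Mul(Add(v, v), Pow(Add(a, -3), -1)))) = Add(4, Mul(-1, Mul(Mul(2, v), Pow(Add(-3, a), -1)))) = Add(4, Mul(-1, Mul(2, v, Pow(Add(-3, a), -1)))) = Add(4, Mul(-2, v, Pow(Add(-3, a), -1))))
Function('c')(A, j) = Rational(31, 3) (Function('c')(A, j) = Mul(Add(-13, Mul(2, Pow(Add(-3, 6), -1), Add(-6, Mul(-1, 2), Mul(2, 6)))), -1) = Mul(Add(-13, Mul(2, Pow(3, -1), Add(-6, -2, 12))), -1) = Mul(Add(-13, Mul(2, Rational(1, 3), 4)), -1) = Mul(Add(-13, Rational(8, 3)), -1) = Mul(Rational(-31, 3), -1) = Rational(31, 3))
Add(Mul(Function('c')(-181, 48), Pow(245862, -1)), Mul(120332, Pow(439118, -1))) = Add(Mul(Rational(31, 3), Pow(245862, -1)), Mul(120332, Pow(439118, -1))) = Add(Mul(Rational(31, 3), Rational(1, 245862)), Mul(120332, Rational(1, 439118))) = Add(Rational(31, 737586), Rational(898, 3277)) = Rational(22843235, 83347218)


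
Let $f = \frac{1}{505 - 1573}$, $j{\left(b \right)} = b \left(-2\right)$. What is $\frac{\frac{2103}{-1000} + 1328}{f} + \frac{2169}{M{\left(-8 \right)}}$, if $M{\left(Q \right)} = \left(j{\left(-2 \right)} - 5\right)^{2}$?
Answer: $- \frac{353472249}{250} \approx -1.4139 \cdot 10^{6}$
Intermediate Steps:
$j{\left(b \right)} = - 2 b$
$M{\left(Q \right)} = 1$ ($M{\left(Q \right)} = \left(\left(-2\right) \left(-2\right) - 5\right)^{2} = \left(4 - 5\right)^{2} = \left(-1\right)^{2} = 1$)
$f = - \frac{1}{1068}$ ($f = \frac{1}{505 - 1573} = \frac{1}{-1068} = - \frac{1}{1068} \approx -0.00093633$)
$\frac{\frac{2103}{-1000} + 1328}{f} + \frac{2169}{M{\left(-8 \right)}} = \frac{\frac{2103}{-1000} + 1328}{- \frac{1}{1068}} + \frac{2169}{1} = \left(2103 \left(- \frac{1}{1000}\right) + 1328\right) \left(-1068\right) + 2169 \cdot 1 = \left(- \frac{2103}{1000} + 1328\right) \left(-1068\right) + 2169 = \frac{1325897}{1000} \left(-1068\right) + 2169 = - \frac{354014499}{250} + 2169 = - \frac{353472249}{250}$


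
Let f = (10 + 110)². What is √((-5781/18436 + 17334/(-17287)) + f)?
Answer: √365624646397016482707/159351566 ≈ 119.99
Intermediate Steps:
f = 14400 (f = 120² = 14400)
√((-5781/18436 + 17334/(-17287)) + f) = √((-5781/18436 + 17334/(-17287)) + 14400) = √((-5781*1/18436 + 17334*(-1/17287)) + 14400) = √((-5781/18436 - 17334/17287) + 14400) = √(-419505771/318703132 + 14400) = √(4588905595029/318703132) = √365624646397016482707/159351566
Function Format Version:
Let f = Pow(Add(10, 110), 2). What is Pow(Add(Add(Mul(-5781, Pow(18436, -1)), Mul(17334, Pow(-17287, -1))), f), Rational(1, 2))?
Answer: Mul(Rational(1, 159351566), Pow(365624646397016482707, Rational(1, 2))) ≈ 119.99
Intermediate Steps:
f = 14400 (f = Pow(120, 2) = 14400)
Pow(Add(Add(Mul(-5781, Pow(18436, -1)), Mul(17334, Pow(-17287, -1))), f), Rational(1, 2)) = Pow(Add(Add(Mul(-5781, Pow(18436, -1)), Mul(17334, Pow(-17287, -1))), 14400), Rational(1, 2)) = Pow(Add(Add(Mul(-5781, Rational(1, 18436)), Mul(17334, Rational(-1, 17287))), 14400), Rational(1, 2)) = Pow(Add(Add(Rational(-5781, 18436), Rational(-17334, 17287)), 14400), Rational(1, 2)) = Pow(Add(Rational(-419505771, 318703132), 14400), Rational(1, 2)) = Pow(Rational(4588905595029, 318703132), Rational(1, 2)) = Mul(Rational(1, 159351566), Pow(365624646397016482707, Rational(1, 2)))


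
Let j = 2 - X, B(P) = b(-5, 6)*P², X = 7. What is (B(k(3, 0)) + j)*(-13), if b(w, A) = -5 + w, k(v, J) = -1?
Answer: 195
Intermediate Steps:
B(P) = -10*P² (B(P) = (-5 - 5)*P² = -10*P²)
j = -5 (j = 2 - 1*7 = 2 - 7 = -5)
(B(k(3, 0)) + j)*(-13) = (-10*(-1)² - 5)*(-13) = (-10*1 - 5)*(-13) = (-10 - 5)*(-13) = -15*(-13) = 195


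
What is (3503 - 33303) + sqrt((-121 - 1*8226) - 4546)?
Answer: -29800 + I*sqrt(12893) ≈ -29800.0 + 113.55*I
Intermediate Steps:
(3503 - 33303) + sqrt((-121 - 1*8226) - 4546) = -29800 + sqrt((-121 - 8226) - 4546) = -29800 + sqrt(-8347 - 4546) = -29800 + sqrt(-12893) = -29800 + I*sqrt(12893)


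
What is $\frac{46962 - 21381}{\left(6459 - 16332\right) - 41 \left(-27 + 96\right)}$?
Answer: $- \frac{8527}{4234} \approx -2.0139$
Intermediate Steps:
$\frac{46962 - 21381}{\left(6459 - 16332\right) - 41 \left(-27 + 96\right)} = \frac{25581}{-9873 - 2829} = \frac{25581}{-12702} = 25581 \left(- \frac{1}{12702}\right) = - \frac{8527}{4234}$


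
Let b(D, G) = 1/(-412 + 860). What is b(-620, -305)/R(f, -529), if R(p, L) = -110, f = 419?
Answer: -1/49280 ≈ -2.0292e-5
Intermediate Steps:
b(D, G) = 1/448
b(-620, -305)/R(f, -529) = (1/448)/(-110) = (1/448)*(-1/110) = -1/49280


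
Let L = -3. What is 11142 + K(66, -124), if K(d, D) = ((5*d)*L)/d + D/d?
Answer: 367129/33 ≈ 11125.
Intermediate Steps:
K(d, D) = -15 + D/d (K(d, D) = ((5*d)*(-3))/d + D/d = (-15*d)/d + D/d = -15 + D/d)
11142 + K(66, -124) = 11142 + (-15 - 124/66) = 11142 + (-15 - 124*1/66) = 11142 + (-15 - 62/33) = 11142 - 557/33 = 367129/33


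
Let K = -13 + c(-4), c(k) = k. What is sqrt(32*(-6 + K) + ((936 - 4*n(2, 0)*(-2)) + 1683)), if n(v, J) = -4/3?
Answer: sqrt(16851)/3 ≈ 43.270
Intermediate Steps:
n(v, J) = -4/3 (n(v, J) = -4*1/3 = -4/3)
K = -17 (K = -13 - 4 = -17)
sqrt(32*(-6 + K) + ((936 - 4*n(2, 0)*(-2)) + 1683)) = sqrt(32*(-6 - 17) + ((936 - 4*(-4/3)*(-2)) + 1683)) = sqrt(32*(-23) + ((936 + (16/3)*(-2)) + 1683)) = sqrt(-736 + ((936 - 32/3) + 1683)) = sqrt(-736 + (2776/3 + 1683)) = sqrt(-736 + 7825/3) = sqrt(5617/3) = sqrt(16851)/3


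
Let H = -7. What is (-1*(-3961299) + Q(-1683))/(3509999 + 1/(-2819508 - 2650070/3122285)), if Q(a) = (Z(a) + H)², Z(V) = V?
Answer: 12003135611540720830/6179921989804038373 ≈ 1.9423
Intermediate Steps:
Q(a) = (-7 + a)² (Q(a) = (a - 7)² = (-7 + a)²)
(-1*(-3961299) + Q(-1683))/(3509999 + 1/(-2819508 - 2650070/3122285)) = (-1*(-3961299) + (-7 - 1683)²)/(3509999 + 1/(-2819508 - 2650070/3122285)) = (3961299 + (-1690)²)/(3509999 + 1/(-2819508 - 2650070*1/3122285)) = (3961299 + 2856100)/(3509999 + 1/(-2819508 - 530014/624457)) = 6817399/(3509999 + 1/(-1760662037170/624457)) = 6817399/(3509999 - 624457/1760662037170) = 6817399/(6179921989804038373/1760662037170) = 6817399*(1760662037170/6179921989804038373) = 12003135611540720830/6179921989804038373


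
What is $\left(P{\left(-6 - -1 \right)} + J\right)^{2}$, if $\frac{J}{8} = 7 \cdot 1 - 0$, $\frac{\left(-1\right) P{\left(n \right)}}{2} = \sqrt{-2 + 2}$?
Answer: $3136$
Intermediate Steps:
$P{\left(n \right)} = 0$ ($P{\left(n \right)} = - 2 \sqrt{-2 + 2} = - 2 \sqrt{0} = \left(-2\right) 0 = 0$)
$J = 56$ ($J = 8 \left(7 \cdot 1 - 0\right) = 8 \left(7 + \left(-3 + 3\right)\right) = 8 \left(7 + 0\right) = 8 \cdot 7 = 56$)
$\left(P{\left(-6 - -1 \right)} + J\right)^{2} = \left(0 + 56\right)^{2} = 56^{2} = 3136$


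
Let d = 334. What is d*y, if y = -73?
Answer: -24382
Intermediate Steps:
d*y = 334*(-73) = -24382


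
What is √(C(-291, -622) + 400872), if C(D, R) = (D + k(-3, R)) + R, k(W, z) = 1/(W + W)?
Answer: √14398518/6 ≈ 632.42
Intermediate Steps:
k(W, z) = 1/(2*W)
C(D, R) = -⅙ + D + R (C(D, R) = (D + (½)/(-3)) + R = (D + (½)*(-⅓)) + R = (D - ⅙) + R = (-⅙ + D) + R = -⅙ + D + R)
√(C(-291, -622) + 400872) = √((-⅙ - 291 - 622) + 400872) = √(-5479/6 + 400872) = √(2399753/6) = √14398518/6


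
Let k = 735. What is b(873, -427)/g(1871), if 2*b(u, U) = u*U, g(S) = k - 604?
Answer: -372771/262 ≈ -1422.8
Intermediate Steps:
g(S) = 131 (g(S) = 735 - 604 = 131)
b(u, U) = U*u/2 (b(u, U) = (u*U)/2 = (U*u)/2 = U*u/2)
b(873, -427)/g(1871) = ((1/2)*(-427)*873)/131 = -372771/2*1/131 = -372771/262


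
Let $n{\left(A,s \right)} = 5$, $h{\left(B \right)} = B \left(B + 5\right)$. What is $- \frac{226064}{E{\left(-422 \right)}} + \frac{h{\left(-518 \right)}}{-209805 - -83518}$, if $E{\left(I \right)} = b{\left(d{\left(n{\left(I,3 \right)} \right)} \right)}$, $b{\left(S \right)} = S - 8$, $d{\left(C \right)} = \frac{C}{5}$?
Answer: $\frac{4078154890}{126287} \approx 32293.0$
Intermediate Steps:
$h{\left(B \right)} = B \left(5 + B\right)$
$d{\left(C \right)} = \frac{C}{5}$ ($d{\left(C \right)} = C \frac{1}{5} = \frac{C}{5}$)
$b{\left(S \right)} = -8 + S$ ($b{\left(S \right)} = S - 8 = -8 + S$)
$E{\left(I \right)} = -7$ ($E{\left(I \right)} = -8 + \frac{1}{5} \cdot 5 = -8 + 1 = -7$)
$- \frac{226064}{E{\left(-422 \right)}} + \frac{h{\left(-518 \right)}}{-209805 - -83518} = - \frac{226064}{-7} + \frac{\left(-518\right) \left(5 - 518\right)}{-209805 - -83518} = \left(-226064\right) \left(- \frac{1}{7}\right) + \frac{\left(-518\right) \left(-513\right)}{-209805 + 83518} = \frac{226064}{7} + \frac{265734}{-126287} = \frac{226064}{7} + 265734 \left(- \frac{1}{126287}\right) = \frac{226064}{7} - \frac{37962}{18041} = \frac{4078154890}{126287}$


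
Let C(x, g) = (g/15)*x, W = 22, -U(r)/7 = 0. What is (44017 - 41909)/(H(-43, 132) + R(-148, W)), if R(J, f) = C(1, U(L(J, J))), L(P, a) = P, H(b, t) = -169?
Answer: -2108/169 ≈ -12.473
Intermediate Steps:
U(r) = 0 (U(r) = -7*0 = 0)
C(x, g) = g*x/15 (C(x, g) = (g*(1/15))*x = (g/15)*x = g*x/15)
R(J, f) = 0 (R(J, f) = (1/15)*0*1 = 0)
(44017 - 41909)/(H(-43, 132) + R(-148, W)) = (44017 - 41909)/(-169 + 0) = 2108/(-169) = 2108*(-1/169) = -2108/169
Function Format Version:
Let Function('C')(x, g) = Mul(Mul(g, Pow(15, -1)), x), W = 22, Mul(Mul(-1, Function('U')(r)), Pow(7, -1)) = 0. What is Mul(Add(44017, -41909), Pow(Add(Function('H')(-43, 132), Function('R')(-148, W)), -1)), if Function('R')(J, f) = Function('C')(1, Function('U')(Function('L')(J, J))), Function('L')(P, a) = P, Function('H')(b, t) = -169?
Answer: Rational(-2108, 169) ≈ -12.473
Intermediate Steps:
Function('U')(r) = 0 (Function('U')(r) = Mul(-7, 0) = 0)
Function('C')(x, g) = Mul(Rational(1, 15), g, x) (Function('C')(x, g) = Mul(Mul(g, Rational(1, 15)), x) = Mul(Mul(Rational(1, 15), g), x) = Mul(Rational(1, 15), g, x))
Function('R')(J, f) = 0 (Function('R')(J, f) = Mul(Rational(1, 15), 0, 1) = 0)
Mul(Add(44017, -41909), Pow(Add(Function('H')(-43, 132), Function('R')(-148, W)), -1)) = Mul(Add(44017, -41909), Pow(Add(-169, 0), -1)) = Mul(2108, Pow(-169, -1)) = Mul(2108, Rational(-1, 169)) = Rational(-2108, 169)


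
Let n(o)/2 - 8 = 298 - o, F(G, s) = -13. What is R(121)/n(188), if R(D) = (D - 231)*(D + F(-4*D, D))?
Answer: -2970/59 ≈ -50.339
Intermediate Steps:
R(D) = (-231 + D)*(-13 + D) (R(D) = (D - 231)*(D - 13) = (-231 + D)*(-13 + D))
n(o) = 612 - 2*o (n(o) = 16 + 2*(298 - o) = 16 + (596 - 2*o) = 612 - 2*o)
R(121)/n(188) = (3003 + 121² - 244*121)/(612 - 2*188) = (3003 + 14641 - 29524)/(612 - 376) = -11880/236 = -11880*1/236 = -2970/59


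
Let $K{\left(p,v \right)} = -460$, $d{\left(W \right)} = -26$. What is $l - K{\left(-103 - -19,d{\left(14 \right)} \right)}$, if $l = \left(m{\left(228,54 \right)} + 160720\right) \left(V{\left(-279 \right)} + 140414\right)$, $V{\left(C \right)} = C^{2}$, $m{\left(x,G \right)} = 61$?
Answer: $35091257615$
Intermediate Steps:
$l = 35091257155$ ($l = \left(61 + 160720\right) \left(\left(-279\right)^{2} + 140414\right) = 160781 \left(77841 + 140414\right) = 160781 \cdot 218255 = 35091257155$)
$l - K{\left(-103 - -19,d{\left(14 \right)} \right)} = 35091257155 - -460 = 35091257155 + 460 = 35091257615$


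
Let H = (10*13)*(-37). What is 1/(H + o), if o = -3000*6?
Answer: -1/22810 ≈ -4.3840e-5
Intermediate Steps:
o = -18000
H = -4810 (H = 130*(-37) = -4810)
1/(H + o) = 1/(-4810 - 18000) = 1/(-22810) = -1/22810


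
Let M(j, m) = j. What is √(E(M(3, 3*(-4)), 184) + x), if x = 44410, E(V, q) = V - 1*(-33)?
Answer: √44446 ≈ 210.82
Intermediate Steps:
E(V, q) = 33 + V (E(V, q) = V + 33 = 33 + V)
√(E(M(3, 3*(-4)), 184) + x) = √((33 + 3) + 44410) = √(36 + 44410) = √44446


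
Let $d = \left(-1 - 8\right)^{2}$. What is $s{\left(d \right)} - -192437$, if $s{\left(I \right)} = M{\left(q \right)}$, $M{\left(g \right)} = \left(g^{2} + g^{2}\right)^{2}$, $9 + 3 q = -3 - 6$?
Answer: $197621$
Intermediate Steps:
$q = -6$ ($q = -3 + \frac{-3 - 6}{3} = -3 + \frac{1}{3} \left(-9\right) = -3 - 3 = -6$)
$d = 81$ ($d = \left(-9\right)^{2} = 81$)
$M{\left(g \right)} = 4 g^{4}$ ($M{\left(g \right)} = \left(2 g^{2}\right)^{2} = 4 g^{4}$)
$s{\left(I \right)} = 5184$ ($s{\left(I \right)} = 4 \left(-6\right)^{4} = 4 \cdot 1296 = 5184$)
$s{\left(d \right)} - -192437 = 5184 - -192437 = 5184 + 192437 = 197621$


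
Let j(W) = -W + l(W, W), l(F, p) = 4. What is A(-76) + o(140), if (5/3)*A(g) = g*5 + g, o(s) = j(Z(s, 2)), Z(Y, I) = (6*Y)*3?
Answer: -13948/5 ≈ -2789.6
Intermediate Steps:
Z(Y, I) = 18*Y
j(W) = 4 - W (j(W) = -W + 4 = 4 - W)
o(s) = 4 - 18*s
A(g) = 18*g/5 (A(g) = 3*(g*5 + g)/5 = 3*(5*g + g)/5 = 3*(6*g)/5 = 18*g/5)
A(-76) + o(140) = (18/5)*(-76) + (4 - 18*140) = -1368/5 + (4 - 2520) = -1368/5 - 2516 = -13948/5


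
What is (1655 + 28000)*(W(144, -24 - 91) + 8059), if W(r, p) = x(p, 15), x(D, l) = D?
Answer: 235579320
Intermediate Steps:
W(r, p) = p
(1655 + 28000)*(W(144, -24 - 91) + 8059) = (1655 + 28000)*((-24 - 91) + 8059) = 29655*(-115 + 8059) = 29655*7944 = 235579320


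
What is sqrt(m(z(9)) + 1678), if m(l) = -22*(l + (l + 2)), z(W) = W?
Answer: sqrt(1238) ≈ 35.185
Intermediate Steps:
m(l) = -44 - 44*l (m(l) = -22*(l + (2 + l)) = -22*(2 + 2*l) = -44 - 44*l)
sqrt(m(z(9)) + 1678) = sqrt((-44 - 44*9) + 1678) = sqrt((-44 - 396) + 1678) = sqrt(-440 + 1678) = sqrt(1238)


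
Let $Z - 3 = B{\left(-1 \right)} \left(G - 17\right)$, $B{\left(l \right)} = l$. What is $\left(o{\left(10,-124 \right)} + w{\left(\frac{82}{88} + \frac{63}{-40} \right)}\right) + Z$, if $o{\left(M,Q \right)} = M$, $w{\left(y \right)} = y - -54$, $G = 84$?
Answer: $- \frac{283}{440} \approx -0.64318$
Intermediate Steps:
$w{\left(y \right)} = 54 + y$ ($w{\left(y \right)} = y + 54 = 54 + y$)
$Z = -64$ ($Z = 3 - \left(84 - 17\right) = 3 - 67 = -64$)
$\left(o{\left(10,-124 \right)} + w{\left(\frac{82}{88} + \frac{63}{-40} \right)}\right) + Z = \left(10 + \left(54 + \left(\frac{82}{88} + \frac{63}{-40}\right)\right)\right) - 64 = \left(10 + \left(54 + \left(82 \cdot \frac{1}{88} + 63 \left(- \frac{1}{40}\right)\right)\right)\right) - 64 = \left(10 + \left(54 + \left(\frac{41}{44} - \frac{63}{40}\right)\right)\right) - 64 = \left(10 + \left(54 - \frac{283}{440}\right)\right) - 64 = \left(10 + \frac{23477}{440}\right) - 64 = \frac{27877}{440} - 64 = - \frac{283}{440}$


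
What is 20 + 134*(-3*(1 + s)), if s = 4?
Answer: -1990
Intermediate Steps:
20 + 134*(-3*(1 + s)) = 20 + 134*(-3*(1 + 4)) = 20 + 134*(-3*5) = 20 + 134*(-15) = 20 - 2010 = -1990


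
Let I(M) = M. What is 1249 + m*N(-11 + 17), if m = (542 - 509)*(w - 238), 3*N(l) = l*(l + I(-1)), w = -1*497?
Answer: -241301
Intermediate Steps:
w = -497
N(l) = l*(-1 + l)/3 (N(l) = (l*(l - 1))/3 = (l*(-1 + l))/3 = l*(-1 + l)/3)
m = -24255 (m = (542 - 509)*(-497 - 238) = 33*(-735) = -24255)
1249 + m*N(-11 + 17) = 1249 - 8085*(-11 + 17)*(-1 + (-11 + 17)) = 1249 - 8085*6*(-1 + 6) = 1249 - 8085*6*5 = 1249 - 24255*10 = 1249 - 242550 = -241301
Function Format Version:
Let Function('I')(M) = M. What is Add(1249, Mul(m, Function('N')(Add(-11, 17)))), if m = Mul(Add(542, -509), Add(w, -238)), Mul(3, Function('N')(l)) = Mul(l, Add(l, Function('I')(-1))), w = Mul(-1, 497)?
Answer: -241301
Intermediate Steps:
w = -497
Function('N')(l) = Mul(Rational(1, 3), l, Add(-1, l)) (Function('N')(l) = Mul(Rational(1, 3), Mul(l, Add(l, -1))) = Mul(Rational(1, 3), Mul(l, Add(-1, l))) = Mul(Rational(1, 3), l, Add(-1, l)))
m = -24255 (m = Mul(Add(542, -509), Add(-497, -238)) = Mul(33, -735) = -24255)
Add(1249, Mul(m, Function('N')(Add(-11, 17)))) = Add(1249, Mul(-24255, Mul(Rational(1, 3), Add(-11, 17), Add(-1, Add(-11, 17))))) = Add(1249, Mul(-24255, Mul(Rational(1, 3), 6, Add(-1, 6)))) = Add(1249, Mul(-24255, Mul(Rational(1, 3), 6, 5))) = Add(1249, Mul(-24255, 10)) = Add(1249, -242550) = -241301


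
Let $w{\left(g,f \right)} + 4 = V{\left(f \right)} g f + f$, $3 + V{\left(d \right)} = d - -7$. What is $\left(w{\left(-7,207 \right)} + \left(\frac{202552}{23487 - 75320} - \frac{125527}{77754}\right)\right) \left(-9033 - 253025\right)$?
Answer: $\frac{161349175492263064379}{2015111541} \approx 8.007 \cdot 10^{10}$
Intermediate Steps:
$V{\left(d \right)} = 4 + d$ ($V{\left(d \right)} = -3 + \left(d - -7\right) = -3 + \left(d + 7\right) = -3 + \left(7 + d\right) = 4 + d$)
$w{\left(g,f \right)} = -4 + f + f g \left(4 + f\right)$ ($w{\left(g,f \right)} = -4 + \left(\left(4 + f\right) g f + f\right) = -4 + \left(g \left(4 + f\right) f + f\right) = -4 + \left(f g \left(4 + f\right) + f\right) = -4 + \left(f + f g \left(4 + f\right)\right) = -4 + f + f g \left(4 + f\right)$)
$\left(w{\left(-7,207 \right)} + \left(\frac{202552}{23487 - 75320} - \frac{125527}{77754}\right)\right) \left(-9033 - 253025\right) = \left(\left(-4 + 207 + 207 \left(-7\right) \left(4 + 207\right)\right) + \left(\frac{202552}{23487 - 75320} - \frac{125527}{77754}\right)\right) \left(-9033 - 253025\right) = \left(\left(-4 + 207 + 207 \left(-7\right) 211\right) + \left(\frac{202552}{-51833} - \frac{125527}{77754}\right)\right) \left(-262058\right) = \left(\left(-4 + 207 - 305739\right) + \left(202552 \left(- \frac{1}{51833}\right) - \frac{125527}{77754}\right)\right) \left(-262058\right) = \left(-305536 - \frac{22255669199}{4030223082}\right) \left(-262058\right) = \left(- \frac{1231400495251151}{4030223082}\right) \left(-262058\right) = \frac{161349175492263064379}{2015111541}$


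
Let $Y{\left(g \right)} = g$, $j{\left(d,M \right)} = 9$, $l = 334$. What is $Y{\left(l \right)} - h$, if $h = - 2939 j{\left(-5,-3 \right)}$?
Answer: $26785$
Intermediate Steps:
$h = -26451$ ($h = \left(-2939\right) 9 = -26451$)
$Y{\left(l \right)} - h = 334 - -26451 = 334 + 26451 = 26785$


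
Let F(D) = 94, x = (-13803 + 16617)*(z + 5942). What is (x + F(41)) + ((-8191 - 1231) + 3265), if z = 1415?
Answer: 20696535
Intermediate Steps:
x = 20702598 (x = (-13803 + 16617)*(1415 + 5942) = 2814*7357 = 20702598)
(x + F(41)) + ((-8191 - 1231) + 3265) = (20702598 + 94) + ((-8191 - 1231) + 3265) = 20702692 + (-9422 + 3265) = 20702692 - 6157 = 20696535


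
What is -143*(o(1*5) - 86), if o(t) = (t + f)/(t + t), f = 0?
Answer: 24453/2 ≈ 12227.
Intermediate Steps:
o(t) = 1/2 (o(t) = (t + 0)/(t + t) = t/((2*t)) = t*(1/(2*t)) = 1/2)
-143*(o(1*5) - 86) = -143*(1/2 - 86) = -143*(-171/2) = 24453/2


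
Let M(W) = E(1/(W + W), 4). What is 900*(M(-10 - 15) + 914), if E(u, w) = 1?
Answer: 823500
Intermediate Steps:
M(W) = 1
900*(M(-10 - 15) + 914) = 900*(1 + 914) = 900*915 = 823500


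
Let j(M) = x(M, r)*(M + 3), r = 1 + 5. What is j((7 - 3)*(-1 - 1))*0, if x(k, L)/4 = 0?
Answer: 0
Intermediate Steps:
r = 6
x(k, L) = 0 (x(k, L) = 4*0 = 0)
j(M) = 0 (j(M) = 0*(M + 3) = 0*(3 + M) = 0)
j((7 - 3)*(-1 - 1))*0 = 0*0 = 0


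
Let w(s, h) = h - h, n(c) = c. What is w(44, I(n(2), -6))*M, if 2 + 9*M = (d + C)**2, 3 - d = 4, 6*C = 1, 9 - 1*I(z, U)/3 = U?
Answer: 0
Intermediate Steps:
I(z, U) = 27 - 3*U
C = 1/6 (C = (1/6)*1 = 1/6 ≈ 0.16667)
d = -1 (d = 3 - 1*4 = 3 - 4 = -1)
w(s, h) = 0
M = -47/324 (M = -2/9 + (-1 + 1/6)**2/9 = -2/9 + (-5/6)**2/9 = -2/9 + (1/9)*(25/36) = -2/9 + 25/324 = -47/324 ≈ -0.14506)
w(44, I(n(2), -6))*M = 0*(-47/324) = 0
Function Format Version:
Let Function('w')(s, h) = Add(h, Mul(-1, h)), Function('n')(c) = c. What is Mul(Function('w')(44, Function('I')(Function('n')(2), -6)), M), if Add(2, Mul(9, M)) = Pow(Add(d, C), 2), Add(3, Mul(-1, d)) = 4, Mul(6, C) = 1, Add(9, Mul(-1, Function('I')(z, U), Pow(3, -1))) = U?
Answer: 0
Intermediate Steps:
Function('I')(z, U) = Add(27, Mul(-3, U))
C = Rational(1, 6) (C = Mul(Rational(1, 6), 1) = Rational(1, 6) ≈ 0.16667)
d = -1 (d = Add(3, Mul(-1, 4)) = Add(3, -4) = -1)
Function('w')(s, h) = 0
M = Rational(-47, 324) (M = Add(Rational(-2, 9), Mul(Rational(1, 9), Pow(Add(-1, Rational(1, 6)), 2))) = Add(Rational(-2, 9), Mul(Rational(1, 9), Pow(Rational(-5, 6), 2))) = Add(Rational(-2, 9), Mul(Rational(1, 9), Rational(25, 36))) = Add(Rational(-2, 9), Rational(25, 324)) = Rational(-47, 324) ≈ -0.14506)
Mul(Function('w')(44, Function('I')(Function('n')(2), -6)), M) = Mul(0, Rational(-47, 324)) = 0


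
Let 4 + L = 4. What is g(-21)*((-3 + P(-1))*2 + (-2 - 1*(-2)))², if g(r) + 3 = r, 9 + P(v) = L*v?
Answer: -13824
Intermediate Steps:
L = 0 (L = -4 + 4 = 0)
P(v) = -9 (P(v) = -9 + 0*v = -9 + 0 = -9)
g(r) = -3 + r
g(-21)*((-3 + P(-1))*2 + (-2 - 1*(-2)))² = (-3 - 21)*((-3 - 9)*2 + (-2 - 1*(-2)))² = -24*(-12*2 + (-2 + 2))² = -24*(-24 + 0)² = -24*(-24)² = -24*576 = -13824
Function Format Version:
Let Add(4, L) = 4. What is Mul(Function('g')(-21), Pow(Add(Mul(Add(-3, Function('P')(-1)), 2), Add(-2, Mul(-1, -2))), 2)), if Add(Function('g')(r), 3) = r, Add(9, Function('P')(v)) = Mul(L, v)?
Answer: -13824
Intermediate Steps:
L = 0 (L = Add(-4, 4) = 0)
Function('P')(v) = -9 (Function('P')(v) = Add(-9, Mul(0, v)) = Add(-9, 0) = -9)
Function('g')(r) = Add(-3, r)
Mul(Function('g')(-21), Pow(Add(Mul(Add(-3, Function('P')(-1)), 2), Add(-2, Mul(-1, -2))), 2)) = Mul(Add(-3, -21), Pow(Add(Mul(Add(-3, -9), 2), Add(-2, Mul(-1, -2))), 2)) = Mul(-24, Pow(Add(Mul(-12, 2), Add(-2, 2)), 2)) = Mul(-24, Pow(Add(-24, 0), 2)) = Mul(-24, Pow(-24, 2)) = Mul(-24, 576) = -13824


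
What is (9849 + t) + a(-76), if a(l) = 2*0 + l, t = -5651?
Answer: 4122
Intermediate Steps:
a(l) = l (a(l) = 0 + l = l)
(9849 + t) + a(-76) = (9849 - 5651) - 76 = 4198 - 76 = 4122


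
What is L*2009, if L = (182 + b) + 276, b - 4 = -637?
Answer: -351575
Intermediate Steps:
b = -633 (b = 4 - 637 = -633)
L = -175 (L = (182 - 633) + 276 = -451 + 276 = -175)
L*2009 = -175*2009 = -351575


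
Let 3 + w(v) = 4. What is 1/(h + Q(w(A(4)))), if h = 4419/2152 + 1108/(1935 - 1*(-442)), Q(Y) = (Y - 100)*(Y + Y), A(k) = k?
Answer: -5115304/999941813 ≈ -0.0051156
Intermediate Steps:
w(v) = 1 (w(v) = -3 + 4 = 1)
Q(Y) = 2*Y*(-100 + Y) (Q(Y) = (-100 + Y)*(2*Y) = 2*Y*(-100 + Y))
h = 12888379/5115304 (h = 4419*(1/2152) + 1108/(1935 + 442) = 4419/2152 + 1108/2377 = 12888379/5115304 ≈ 2.5196)
1/(h + Q(w(A(4)))) = 1/(12888379/5115304 + 2*1*(-100 + 1)) = 1/(12888379/5115304 + 2*1*(-99)) = 1/(12888379/5115304 - 198) = 1/(-999941813/5115304) = -5115304/999941813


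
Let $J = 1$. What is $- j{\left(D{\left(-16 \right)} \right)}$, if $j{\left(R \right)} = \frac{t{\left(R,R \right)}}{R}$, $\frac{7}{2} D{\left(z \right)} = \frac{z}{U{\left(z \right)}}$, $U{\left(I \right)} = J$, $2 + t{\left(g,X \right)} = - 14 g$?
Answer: $\frac{217}{16} \approx 13.563$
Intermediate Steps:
$t{\left(g,X \right)} = -2 - 14 g$
$U{\left(I \right)} = 1$
$D{\left(z \right)} = \frac{2 z}{7}$ ($D{\left(z \right)} = \frac{2 \frac{z}{1}}{7} = \frac{2 z 1}{7} = \frac{2 z}{7}$)
$j{\left(R \right)} = \frac{-2 - 14 R}{R}$
$- j{\left(D{\left(-16 \right)} \right)} = - (-14 - \frac{2}{\frac{2}{7} \left(-16\right)}) = - (-14 - \frac{2}{- \frac{32}{7}}) = - (-14 - - \frac{7}{16}) = - (-14 + \frac{7}{16}) = \left(-1\right) \left(- \frac{217}{16}\right) = \frac{217}{16}$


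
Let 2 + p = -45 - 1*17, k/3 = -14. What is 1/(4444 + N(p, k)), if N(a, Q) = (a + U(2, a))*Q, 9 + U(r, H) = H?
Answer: 1/10198 ≈ 9.8058e-5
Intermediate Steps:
k = -42 (k = 3*(-14) = -42)
U(r, H) = -9 + H
p = -64 (p = -2 + (-45 - 1*17) = -2 + (-45 - 17) = -2 - 62 = -64)
N(a, Q) = Q*(-9 + 2*a) (N(a, Q) = (a + (-9 + a))*Q = (-9 + 2*a)*Q = Q*(-9 + 2*a))
1/(4444 + N(p, k)) = 1/(4444 - 42*(-9 + 2*(-64))) = 1/(4444 - 42*(-9 - 128)) = 1/(4444 - 42*(-137)) = 1/(4444 + 5754) = 1/10198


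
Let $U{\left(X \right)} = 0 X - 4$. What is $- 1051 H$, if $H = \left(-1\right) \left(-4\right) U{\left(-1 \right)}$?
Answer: $16816$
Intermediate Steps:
$U{\left(X \right)} = -4$ ($U{\left(X \right)} = 0 - 4 = -4$)
$H = -16$ ($H = \left(-1\right) \left(-4\right) \left(-4\right) = 4 \left(-4\right) = -16$)
$- 1051 H = \left(-1051\right) \left(-16\right) = 16816$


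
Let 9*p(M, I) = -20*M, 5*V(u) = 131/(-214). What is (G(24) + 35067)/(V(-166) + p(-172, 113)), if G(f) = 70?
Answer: 338369310/3679621 ≈ 91.958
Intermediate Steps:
V(u) = -131/1070 (V(u) = (131/(-214))/5 = (131*(-1/214))/5 = (⅕)*(-131/214) = -131/1070)
p(M, I) = -20*M/9 (p(M, I) = (-20*M)/9 = -20*M/9)
(G(24) + 35067)/(V(-166) + p(-172, 113)) = (70 + 35067)/(-131/1070 - 20/9*(-172)) = 35137/(-131/1070 + 3440/9) = 35137/(3679621/9630) = 35137*(9630/3679621) = 338369310/3679621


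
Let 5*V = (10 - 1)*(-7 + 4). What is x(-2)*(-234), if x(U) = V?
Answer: 6318/5 ≈ 1263.6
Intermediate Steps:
V = -27/5 (V = ((10 - 1)*(-7 + 4))/5 = (9*(-3))/5 = (1/5)*(-27) = -27/5 ≈ -5.4000)
x(U) = -27/5
x(-2)*(-234) = -27/5*(-234) = 6318/5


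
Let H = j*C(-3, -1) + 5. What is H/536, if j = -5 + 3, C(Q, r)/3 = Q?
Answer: 23/536 ≈ 0.042910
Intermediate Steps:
C(Q, r) = 3*Q
j = -2
H = 23 (H = -6*(-3) + 5 = -2*(-9) + 5 = 18 + 5 = 23)
H/536 = 23/536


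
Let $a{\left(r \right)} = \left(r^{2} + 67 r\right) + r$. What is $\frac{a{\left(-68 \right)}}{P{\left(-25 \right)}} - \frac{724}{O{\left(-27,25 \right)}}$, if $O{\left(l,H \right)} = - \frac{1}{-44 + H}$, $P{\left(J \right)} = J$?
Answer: $-13756$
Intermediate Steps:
$a{\left(r \right)} = r^{2} + 68 r$
$\frac{a{\left(-68 \right)}}{P{\left(-25 \right)}} - \frac{724}{O{\left(-27,25 \right)}} = \frac{\left(-68\right) \left(68 - 68\right)}{-25} - \frac{724}{\left(-1\right) \frac{1}{-44 + 25}} = \left(-68\right) 0 \left(- \frac{1}{25}\right) - \frac{724}{\left(-1\right) \frac{1}{-19}} = 0 \left(- \frac{1}{25}\right) - \frac{724}{\left(-1\right) \left(- \frac{1}{19}\right)} = 0 - 724 \frac{1}{\frac{1}{19}} = 0 - 13756 = -13756$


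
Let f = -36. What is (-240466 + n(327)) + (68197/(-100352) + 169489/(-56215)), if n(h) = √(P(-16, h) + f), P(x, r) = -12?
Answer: -1356558725513363/5641287680 + 4*I*√3 ≈ -2.4047e+5 + 6.9282*I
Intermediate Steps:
n(h) = 4*I*√3 (n(h) = √(-12 - 36) = √(-48) = 4*I*√3)
(-240466 + n(327)) + (68197/(-100352) + 169489/(-56215)) = (-240466 + 4*I*√3) + (68197/(-100352) + 169489/(-56215)) = (-240466 + 4*I*√3) + (68197*(-1/100352) + 169489*(-1/56215)) = (-240466 + 4*I*√3) + (-68197/100352 - 169489/56215) = (-240466 + 4*I*√3) - 20842254483/5641287680 = -1356558725513363/5641287680 + 4*I*√3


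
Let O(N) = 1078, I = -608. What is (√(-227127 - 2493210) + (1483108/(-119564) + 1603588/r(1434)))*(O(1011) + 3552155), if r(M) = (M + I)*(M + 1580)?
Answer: -111056325627670020/2657698483 + 3553233*I*√2720337 ≈ -4.1787e+7 + 5.8605e+9*I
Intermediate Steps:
r(M) = (-608 + M)*(1580 + M) (r(M) = (M - 608)*(M + 1580) = (-608 + M)*(1580 + M))
(√(-227127 - 2493210) + (1483108/(-119564) + 1603588/r(1434)))*(O(1011) + 3552155) = (√(-227127 - 2493210) + (1483108/(-119564) + 1603588/(-960640 + 1434² + 972*1434)))*(1078 + 3552155) = (√(-2720337) + (1483108*(-1/119564) + 1603588/(-960640 + 2056356 + 1393848)))*3553233 = (I*√2720337 + (-370777/29891 + 1603588/2489564))*3553233 = (I*√2720337 + (-370777/29891 + 1603588*(1/2489564)))*3553233 = (I*√2720337 + (-370777/29891 + 57271/88913))*3553233 = (I*√2720337 - 31255007940/2657698483)*3553233 = (-31255007940/2657698483 + I*√2720337)*3553233 = -111056325627670020/2657698483 + 3553233*I*√2720337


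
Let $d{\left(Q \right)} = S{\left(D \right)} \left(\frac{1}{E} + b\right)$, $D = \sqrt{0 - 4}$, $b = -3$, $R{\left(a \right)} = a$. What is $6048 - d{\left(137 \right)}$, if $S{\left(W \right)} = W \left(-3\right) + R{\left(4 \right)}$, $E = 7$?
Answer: $\frac{42416}{7} - \frac{120 i}{7} \approx 6059.4 - 17.143 i$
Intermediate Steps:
$D = 2 i$ ($D = \sqrt{-4} = 2 i \approx 2.0 i$)
$S{\left(W \right)} = 4 - 3 W$ ($S{\left(W \right)} = W \left(-3\right) + 4 = - 3 W + 4 = 4 - 3 W$)
$d{\left(Q \right)} = - \frac{80}{7} + \frac{120 i}{7}$ ($d{\left(Q \right)} = \left(4 - 3 \cdot 2 i\right) \left(\frac{1}{7} - 3\right) = \left(4 - 6 i\right) \left(\frac{1}{7} - 3\right) = \left(4 - 6 i\right) \left(- \frac{20}{7}\right) = - \frac{80}{7} + \frac{120 i}{7}$)
$6048 - d{\left(137 \right)} = 6048 - \left(- \frac{80}{7} + \frac{120 i}{7}\right) = 6048 + \left(\frac{80}{7} - \frac{120 i}{7}\right) = \frac{42416}{7} - \frac{120 i}{7}$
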